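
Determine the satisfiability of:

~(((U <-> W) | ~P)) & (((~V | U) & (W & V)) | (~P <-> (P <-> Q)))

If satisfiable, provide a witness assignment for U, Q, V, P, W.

U = False, Q = False, V = True, P = True, W = True

  ~(((U <-> W) | ~P)) = True
    (U <-> W) | ~P = False
      U <-> W = False
      ~P = False
  ((~V | U) & (W & V)) | (~P <-> (P <-> Q)) = True
    (~V | U) & (W & V) = False
      ~V | U = False
        ~V = False
      W & V = True
    ~P <-> (P <-> Q) = True
      ~P = False
      P <-> Q = False
Both conjuncts True, so the formula holds.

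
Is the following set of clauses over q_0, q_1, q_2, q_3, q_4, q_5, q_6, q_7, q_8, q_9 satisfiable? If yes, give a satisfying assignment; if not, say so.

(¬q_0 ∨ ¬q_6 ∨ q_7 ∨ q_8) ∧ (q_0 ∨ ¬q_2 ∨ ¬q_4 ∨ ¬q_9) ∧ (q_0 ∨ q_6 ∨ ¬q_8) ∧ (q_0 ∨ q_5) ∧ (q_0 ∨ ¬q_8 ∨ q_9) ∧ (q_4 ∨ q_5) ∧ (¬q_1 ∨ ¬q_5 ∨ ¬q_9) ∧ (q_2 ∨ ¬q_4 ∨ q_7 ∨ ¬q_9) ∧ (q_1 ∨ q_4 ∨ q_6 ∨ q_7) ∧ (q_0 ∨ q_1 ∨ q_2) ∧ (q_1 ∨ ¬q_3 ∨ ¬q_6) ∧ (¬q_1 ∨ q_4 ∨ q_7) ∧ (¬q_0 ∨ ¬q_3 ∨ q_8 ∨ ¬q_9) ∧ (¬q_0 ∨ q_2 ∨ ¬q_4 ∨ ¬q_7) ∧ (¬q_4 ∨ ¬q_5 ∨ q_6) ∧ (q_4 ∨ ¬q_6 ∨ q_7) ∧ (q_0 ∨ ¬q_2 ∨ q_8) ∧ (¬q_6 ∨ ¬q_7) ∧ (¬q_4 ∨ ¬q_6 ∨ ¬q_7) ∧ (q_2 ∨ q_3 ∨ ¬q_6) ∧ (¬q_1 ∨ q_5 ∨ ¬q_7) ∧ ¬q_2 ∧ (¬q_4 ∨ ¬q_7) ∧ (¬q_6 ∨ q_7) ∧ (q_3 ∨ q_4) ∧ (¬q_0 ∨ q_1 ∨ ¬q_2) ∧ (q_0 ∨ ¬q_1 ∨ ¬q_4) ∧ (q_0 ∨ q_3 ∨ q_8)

q_0 = True; q_1 = True; q_2 = False; q_3 = True; q_4 = False; q_5 = True; q_6 = False; q_7 = True; q_8 = False; q_9 = False

Unit clause (¬q_2) forces q_2 = False.
Set q_0 = True.
Set q_1 = True.
Set q_3 = True.
Set q_4 = False.
  then (q_4 ∨ q_5) forces q_5 = True.
  then (¬q_1 ∨ ¬q_5 ∨ ¬q_9) forces q_9 = False.
  then (¬q_1 ∨ q_4 ∨ q_7) forces q_7 = True.
  then (¬q_6 ∨ ¬q_7) forces q_6 = False.
Set q_8 = False.
All clauses satisfied.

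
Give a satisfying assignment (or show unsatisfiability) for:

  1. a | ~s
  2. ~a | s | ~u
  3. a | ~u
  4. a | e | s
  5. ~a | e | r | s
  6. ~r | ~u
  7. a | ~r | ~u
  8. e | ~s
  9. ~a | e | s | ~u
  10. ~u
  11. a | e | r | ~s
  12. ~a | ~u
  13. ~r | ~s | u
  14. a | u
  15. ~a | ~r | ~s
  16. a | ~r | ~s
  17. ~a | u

Unsatisfiable — no assignment works.

Case u = True:
  Clause (~u) is falsified — contradiction.
Case u = False:
  (a | u) forces a = True.
  Clause (~a | u) is falsified — contradiction.
Both cases fail, so the formula is unsatisfiable.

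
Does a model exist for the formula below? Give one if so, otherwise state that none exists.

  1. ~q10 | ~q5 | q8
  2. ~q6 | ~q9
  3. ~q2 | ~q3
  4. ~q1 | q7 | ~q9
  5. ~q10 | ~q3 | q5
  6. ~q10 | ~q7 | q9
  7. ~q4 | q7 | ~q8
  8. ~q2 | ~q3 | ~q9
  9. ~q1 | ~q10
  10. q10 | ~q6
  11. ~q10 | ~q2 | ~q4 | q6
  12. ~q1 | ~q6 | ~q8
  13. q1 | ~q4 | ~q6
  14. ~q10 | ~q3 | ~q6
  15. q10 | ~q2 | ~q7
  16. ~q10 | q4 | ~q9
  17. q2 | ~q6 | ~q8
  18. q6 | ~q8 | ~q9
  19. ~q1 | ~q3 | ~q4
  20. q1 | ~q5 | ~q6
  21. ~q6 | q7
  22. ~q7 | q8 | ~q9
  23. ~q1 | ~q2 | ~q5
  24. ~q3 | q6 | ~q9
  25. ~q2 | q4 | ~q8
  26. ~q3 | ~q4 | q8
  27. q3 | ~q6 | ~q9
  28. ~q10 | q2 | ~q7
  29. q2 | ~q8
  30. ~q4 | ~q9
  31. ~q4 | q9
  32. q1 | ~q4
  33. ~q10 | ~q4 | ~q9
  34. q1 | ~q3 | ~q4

q1 = True, q2 = False, q3 = False, q4 = False, q5 = False, q6 = False, q7 = True, q8 = False, q9 = False, q10 = False

Set q1 = True.
  then (~q1 | ~q10) forces q10 = False.
  then (q10 | ~q6) forces q6 = False.
Set q2 = False.
  then (q2 | ~q8) forces q8 = False.
Set q3 = False.
Try q4 = True:
  (~q4 | ~q9) forces q9 = False.
  clause (~q4 | q9) is falsified — backtrack.
So q4 = False.
Set q5 = False.
Set q7 = True.
  then (~q7 | q8 | ~q9) forces q9 = False.
All clauses satisfied.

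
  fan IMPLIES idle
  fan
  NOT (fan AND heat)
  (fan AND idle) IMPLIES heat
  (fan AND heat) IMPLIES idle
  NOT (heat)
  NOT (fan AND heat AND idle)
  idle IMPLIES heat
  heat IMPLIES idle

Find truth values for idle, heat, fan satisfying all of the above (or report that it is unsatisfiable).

Case heat = True:
  Clause (NOT heat) is falsified — contradiction.
Case heat = False:
  (fan) forces fan = True.
  (heat OR NOT idle) forces idle = False.
  Clause (NOT fan OR idle) is falsified — contradiction.
Both cases fail, so the formula is unsatisfiable.

Unsatisfiable — no assignment works.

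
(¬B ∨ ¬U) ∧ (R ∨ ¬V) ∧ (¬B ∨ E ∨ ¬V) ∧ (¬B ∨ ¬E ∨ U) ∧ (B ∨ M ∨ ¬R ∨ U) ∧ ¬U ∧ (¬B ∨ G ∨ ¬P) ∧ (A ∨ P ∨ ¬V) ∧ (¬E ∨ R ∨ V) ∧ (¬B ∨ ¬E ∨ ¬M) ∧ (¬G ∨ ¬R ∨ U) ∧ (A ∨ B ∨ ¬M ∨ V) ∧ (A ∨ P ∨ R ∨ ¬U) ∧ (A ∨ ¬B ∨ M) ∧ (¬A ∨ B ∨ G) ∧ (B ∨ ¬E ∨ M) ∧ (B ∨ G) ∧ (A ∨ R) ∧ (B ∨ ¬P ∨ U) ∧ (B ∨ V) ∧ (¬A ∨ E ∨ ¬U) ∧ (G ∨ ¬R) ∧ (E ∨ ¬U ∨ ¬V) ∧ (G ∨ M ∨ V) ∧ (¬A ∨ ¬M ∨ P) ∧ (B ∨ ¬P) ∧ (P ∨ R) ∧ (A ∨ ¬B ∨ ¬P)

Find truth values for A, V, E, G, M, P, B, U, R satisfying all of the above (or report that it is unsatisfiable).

Unit clause (¬U) forces U = False.
Set A = True.
Set V = False.
  then (B ∨ V) forces B = True.
  then (¬B ∨ ¬E ∨ U) forces E = False.
Try G = False:
  (¬B ∨ G ∨ ¬P) forces P = False.
  (G ∨ ¬R) forces R = False.
  clause (P ∨ R) is falsified — backtrack.
So G = True.
  then (¬G ∨ ¬R ∨ U) forces R = False.
  then (P ∨ R) forces P = True.
Set M = True.
All clauses satisfied.

A: True, V: False, E: False, G: True, M: True, P: True, B: True, U: False, R: False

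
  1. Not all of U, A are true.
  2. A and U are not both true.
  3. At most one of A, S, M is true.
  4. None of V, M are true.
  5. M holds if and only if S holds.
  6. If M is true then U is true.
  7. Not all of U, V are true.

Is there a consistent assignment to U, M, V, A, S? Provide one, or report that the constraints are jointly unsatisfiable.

U = True, M = False, V = False, A = False, S = False

  (1) {U, A}: 1/2 true — not all ✓
  (2) A=F, U=T — not both ✓
  (3) {A, S, M}: 0 true — at most one ✓
  (4) {V, M}: 0 true — none ✓
  (5) M=F, S=F — same ✓
  (6) M=F ⇒ U: vacuous ✓
  (7) {U, V}: 1/2 true — not all ✓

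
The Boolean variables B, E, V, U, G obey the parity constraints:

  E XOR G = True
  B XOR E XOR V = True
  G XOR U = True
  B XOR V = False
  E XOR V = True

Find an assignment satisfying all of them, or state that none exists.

B: False, E: True, V: False, U: True, G: False

E XOR G = T XOR F = True ✓
B XOR E XOR V = F XOR T XOR F = True ✓
G XOR U = F XOR T = True ✓
B XOR V = F XOR F = False ✓
E XOR V = T XOR F = True ✓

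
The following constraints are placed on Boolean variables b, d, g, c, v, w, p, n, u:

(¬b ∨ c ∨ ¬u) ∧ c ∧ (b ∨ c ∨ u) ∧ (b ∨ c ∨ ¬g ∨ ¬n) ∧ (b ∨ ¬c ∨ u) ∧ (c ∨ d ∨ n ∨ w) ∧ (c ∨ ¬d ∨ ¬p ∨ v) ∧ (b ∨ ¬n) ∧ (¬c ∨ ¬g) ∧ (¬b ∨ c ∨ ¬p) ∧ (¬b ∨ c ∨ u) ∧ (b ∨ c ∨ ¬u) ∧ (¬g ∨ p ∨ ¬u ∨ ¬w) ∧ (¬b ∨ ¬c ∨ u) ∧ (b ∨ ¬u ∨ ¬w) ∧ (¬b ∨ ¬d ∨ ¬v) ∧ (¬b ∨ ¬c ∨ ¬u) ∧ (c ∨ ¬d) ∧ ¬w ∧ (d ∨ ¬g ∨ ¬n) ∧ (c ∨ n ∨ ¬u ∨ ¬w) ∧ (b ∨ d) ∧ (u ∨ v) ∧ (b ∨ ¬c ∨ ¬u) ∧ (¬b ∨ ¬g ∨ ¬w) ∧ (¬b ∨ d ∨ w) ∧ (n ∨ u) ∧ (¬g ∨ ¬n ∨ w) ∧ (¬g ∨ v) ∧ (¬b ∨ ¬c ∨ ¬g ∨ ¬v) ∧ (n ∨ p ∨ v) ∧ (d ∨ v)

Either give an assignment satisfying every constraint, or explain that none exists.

UNSATISFIABLE

Case b = True:
  (c) forces c = True.
  (¬c ∨ ¬g) forces g = False.
  (¬b ∨ ¬c ∨ u) forces u = True.
  Clause (¬b ∨ ¬c ∨ ¬u) is falsified — contradiction.
Case b = False:
  (c) forces c = True.
  (b ∨ ¬c ∨ u) forces u = True.
  Clause (b ∨ ¬c ∨ ¬u) is falsified — contradiction.
Both cases fail, so the formula is unsatisfiable.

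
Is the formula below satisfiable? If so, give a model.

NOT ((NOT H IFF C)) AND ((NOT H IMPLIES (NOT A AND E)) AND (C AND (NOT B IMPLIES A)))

E=F, C=T, A=T, B=T, H=T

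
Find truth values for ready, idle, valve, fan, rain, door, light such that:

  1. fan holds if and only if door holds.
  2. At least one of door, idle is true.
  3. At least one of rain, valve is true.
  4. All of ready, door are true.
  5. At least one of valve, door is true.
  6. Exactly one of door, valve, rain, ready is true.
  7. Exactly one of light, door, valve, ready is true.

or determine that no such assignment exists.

The formula is unsatisfiable.

Case ready = True:
  (4) forces door = True.
  Constraint (6) is violated (door=T, ready=T) — contradiction.
Case ready = False:
  Constraint (4) is violated (ready=F) — contradiction.
Both cases fail — unsatisfiable.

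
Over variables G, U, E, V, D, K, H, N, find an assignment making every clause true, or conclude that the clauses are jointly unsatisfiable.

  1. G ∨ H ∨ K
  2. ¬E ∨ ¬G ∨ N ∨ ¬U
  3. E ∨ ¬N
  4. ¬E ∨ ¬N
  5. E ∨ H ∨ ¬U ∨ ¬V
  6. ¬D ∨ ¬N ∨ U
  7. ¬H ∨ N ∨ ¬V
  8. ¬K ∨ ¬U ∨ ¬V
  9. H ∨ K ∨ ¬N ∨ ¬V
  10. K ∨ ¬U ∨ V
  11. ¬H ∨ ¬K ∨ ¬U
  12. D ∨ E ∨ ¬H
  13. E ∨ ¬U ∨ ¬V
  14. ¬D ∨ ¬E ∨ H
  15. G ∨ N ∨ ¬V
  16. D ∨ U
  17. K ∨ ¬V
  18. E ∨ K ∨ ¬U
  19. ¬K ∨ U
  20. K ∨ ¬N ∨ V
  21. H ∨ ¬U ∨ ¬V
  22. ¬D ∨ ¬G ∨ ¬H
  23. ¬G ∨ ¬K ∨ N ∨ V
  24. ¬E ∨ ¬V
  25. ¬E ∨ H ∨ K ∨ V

Set G = False.
Set U = True.
Set E = True.
  then (¬E ∨ ¬N) forces N = False.
  then (G ∨ N ∨ ¬V) forces V = False.
  then (K ∨ ¬U ∨ V) forces K = True.
  then (¬H ∨ ¬K ∨ ¬U) forces H = False.
  then (¬D ∨ ¬E ∨ H) forces D = False.
All clauses satisfied.

G = False, U = True, E = True, V = False, D = False, K = True, H = False, N = False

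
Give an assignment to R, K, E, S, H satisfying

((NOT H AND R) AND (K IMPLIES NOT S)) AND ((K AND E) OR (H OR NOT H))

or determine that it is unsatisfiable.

R = True, K = False, E = True, S = True, H = False

  (NOT H AND R) AND (K IMPLIES NOT S) = True
    NOT H AND R = True
      NOT H = True
    K IMPLIES NOT S = True
      NOT S = False
  (K AND E) OR (H OR NOT H) = True
    K AND E = False
    H OR NOT H = True
      NOT H = True
Both conjuncts True, so the formula holds.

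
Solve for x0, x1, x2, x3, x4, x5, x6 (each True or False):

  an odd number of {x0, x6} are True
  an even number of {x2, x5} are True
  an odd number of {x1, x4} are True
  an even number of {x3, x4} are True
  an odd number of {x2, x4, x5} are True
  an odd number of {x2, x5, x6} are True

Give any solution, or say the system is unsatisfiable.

x0 = False, x1 = False, x2 = False, x3 = True, x4 = True, x5 = False, x6 = True

{x0, x6}: 1 true → odd ✓
{x2, x5}: 0 true → even ✓
{x1, x4}: 1 true → odd ✓
{x3, x4}: 2 true → even ✓
{x2, x4, x5}: 1 true → odd ✓
{x2, x5, x6}: 1 true → odd ✓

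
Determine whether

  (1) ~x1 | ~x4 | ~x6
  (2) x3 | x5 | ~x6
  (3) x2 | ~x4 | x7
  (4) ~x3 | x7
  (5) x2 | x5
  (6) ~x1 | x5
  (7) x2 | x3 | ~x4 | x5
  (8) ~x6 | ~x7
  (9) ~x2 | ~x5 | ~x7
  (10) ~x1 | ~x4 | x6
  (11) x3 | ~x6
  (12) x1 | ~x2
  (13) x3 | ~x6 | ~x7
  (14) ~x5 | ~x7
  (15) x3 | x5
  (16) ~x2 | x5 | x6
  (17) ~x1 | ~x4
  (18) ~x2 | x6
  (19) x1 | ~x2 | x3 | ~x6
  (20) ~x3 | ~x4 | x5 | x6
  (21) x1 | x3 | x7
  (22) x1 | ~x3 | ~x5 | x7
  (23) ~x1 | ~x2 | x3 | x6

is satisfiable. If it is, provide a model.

Set x1 = True.
  then (~x1 | x5) forces x5 = True.
  then (~x5 | ~x7) forces x7 = False.
  then (~x1 | ~x4) forces x4 = False.
  then (~x3 | x7) forces x3 = False.
  then (x3 | ~x6) forces x6 = False.
  then (~x2 | x6) forces x2 = False.
All clauses satisfied.

x1: True, x2: False, x3: False, x4: False, x5: True, x6: False, x7: False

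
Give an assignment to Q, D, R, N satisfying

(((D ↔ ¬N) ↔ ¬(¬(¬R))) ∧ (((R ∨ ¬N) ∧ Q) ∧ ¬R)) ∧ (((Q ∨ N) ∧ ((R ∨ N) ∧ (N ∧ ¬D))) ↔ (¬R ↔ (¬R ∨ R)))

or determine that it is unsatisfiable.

No satisfying assignment exists.

Case R = True: the conjunct ¬R is False.
Case R = False: the formula simplifies to ((D ↔ ¬N) ∧ (¬N ∧ Q)) ∧ ((Q ∨ N) ∧ (N ∧ (N ∧ ¬D))).
  N = True: the conjunct ¬N is False.
  N = False: the conjunct N is False.
Both cases fail — unsatisfiable.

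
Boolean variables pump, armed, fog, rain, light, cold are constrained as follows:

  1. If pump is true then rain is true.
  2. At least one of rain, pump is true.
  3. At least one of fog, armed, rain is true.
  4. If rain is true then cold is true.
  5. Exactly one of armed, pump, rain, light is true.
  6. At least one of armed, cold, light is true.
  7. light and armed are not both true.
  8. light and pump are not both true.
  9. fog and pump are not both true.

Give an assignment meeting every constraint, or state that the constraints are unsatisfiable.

pump=F, armed=F, fog=F, rain=T, light=F, cold=T

  (1) pump=F ⇒ rain: vacuous ✓
  (2) {rain, pump}: 1 true — at least one ✓
  (3) {fog, armed, rain}: 1 true — at least one ✓
  (4) rain=T ⇒ cold: T ✓
  (5) {armed, pump, rain, light}: 1 true — exactly one ✓
  (6) {armed, cold, light}: 1 true — at least one ✓
  (7) light=F, armed=F — not both ✓
  (8) light=F, pump=F — not both ✓
  (9) fog=F, pump=F — not both ✓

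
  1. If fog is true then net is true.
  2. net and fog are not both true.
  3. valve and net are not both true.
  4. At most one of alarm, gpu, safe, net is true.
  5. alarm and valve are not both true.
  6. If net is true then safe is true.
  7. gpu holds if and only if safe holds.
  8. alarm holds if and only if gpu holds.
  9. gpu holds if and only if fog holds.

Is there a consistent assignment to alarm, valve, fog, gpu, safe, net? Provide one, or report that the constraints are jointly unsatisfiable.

alarm=F, valve=T, fog=F, gpu=F, safe=F, net=F

  (1) fog=F ⇒ net: vacuous ✓
  (2) net=F, fog=F — not both ✓
  (3) valve=T, net=F — not both ✓
  (4) {alarm, gpu, safe, net}: 0 true — at most one ✓
  (5) alarm=F, valve=T — not both ✓
  (6) net=F ⇒ safe: vacuous ✓
  (7) gpu=F, safe=F — same ✓
  (8) alarm=F, gpu=F — same ✓
  (9) gpu=F, fog=F — same ✓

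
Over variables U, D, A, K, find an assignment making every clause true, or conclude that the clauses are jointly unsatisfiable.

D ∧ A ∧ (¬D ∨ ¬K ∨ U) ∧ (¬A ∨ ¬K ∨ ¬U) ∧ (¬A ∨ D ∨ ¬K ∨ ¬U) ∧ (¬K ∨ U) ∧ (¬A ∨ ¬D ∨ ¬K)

U = True, D = True, A = True, K = False

Unit clause (D) forces D = True.
Unit clause (A) forces A = True.
In (¬A ∨ ¬D ∨ ¬K) only ¬K is left, so K = False.
Set U = True.
All clauses satisfied.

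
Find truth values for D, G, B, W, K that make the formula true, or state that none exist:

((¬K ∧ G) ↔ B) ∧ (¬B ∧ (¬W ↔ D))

D: False, G: False, B: False, W: True, K: False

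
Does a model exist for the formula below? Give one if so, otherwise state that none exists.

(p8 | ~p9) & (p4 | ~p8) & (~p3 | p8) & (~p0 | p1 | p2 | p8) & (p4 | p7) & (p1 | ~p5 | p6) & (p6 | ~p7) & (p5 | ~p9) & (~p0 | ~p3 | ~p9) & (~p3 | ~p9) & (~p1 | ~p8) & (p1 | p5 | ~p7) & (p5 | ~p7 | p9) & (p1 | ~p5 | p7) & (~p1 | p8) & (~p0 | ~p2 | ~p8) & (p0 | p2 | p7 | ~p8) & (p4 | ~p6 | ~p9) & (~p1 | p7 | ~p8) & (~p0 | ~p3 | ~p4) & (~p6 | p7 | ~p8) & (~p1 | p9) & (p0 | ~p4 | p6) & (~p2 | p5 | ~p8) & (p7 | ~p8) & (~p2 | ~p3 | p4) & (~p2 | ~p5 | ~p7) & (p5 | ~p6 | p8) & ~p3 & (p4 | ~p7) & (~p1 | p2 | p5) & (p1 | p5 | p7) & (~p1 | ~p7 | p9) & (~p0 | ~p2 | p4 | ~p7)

Unit clause (~p3) forces p3 = False.
Set p0 = False.
Try p1 = True:
  (~p1 | ~p8) forces p8 = False.
  clause (~p1 | p8) is falsified — backtrack.
So p1 = False.
Set p2 = False.
Set p4 = True.
  then (p0 | ~p4 | p6) forces p6 = True.
Try p5 = False:
  (p5 | ~p9) forces p9 = False.
  (p1 | p5 | ~p7) forces p7 = False.
  clause (p1 | p5 | p7) is falsified — backtrack.
So p5 = True.
  then (p1 | ~p5 | p7) forces p7 = True.
Set p8 = False.
  then (p8 | ~p9) forces p9 = False.
All clauses satisfied.

p0=F, p1=F, p2=F, p3=F, p4=T, p5=T, p6=T, p7=T, p8=F, p9=F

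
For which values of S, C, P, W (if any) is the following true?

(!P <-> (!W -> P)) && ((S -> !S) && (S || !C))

S = False, C = False, P = False, W = True

  !P <-> (!W -> P) = True
    !P = True
    !W -> P = True
      !W = False
  (S -> !S) && (S || !C) = True
    S -> !S = True
      !S = True
    S || !C = True
      !C = True
Both conjuncts True, so the formula holds.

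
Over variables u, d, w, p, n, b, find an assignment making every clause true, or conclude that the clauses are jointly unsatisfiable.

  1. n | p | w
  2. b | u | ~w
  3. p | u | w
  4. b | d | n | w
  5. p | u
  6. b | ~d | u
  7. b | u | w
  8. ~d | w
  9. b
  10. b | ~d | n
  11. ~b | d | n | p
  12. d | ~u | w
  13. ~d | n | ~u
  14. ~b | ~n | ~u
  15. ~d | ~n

u = False; d = False; w = True; p = True; n = False; b = True

Unit clause (b) forces b = True.
Set u = False.
  then (p | u) forces p = True.
Set d = False.
Set w = True.
Set n = False.
All clauses satisfied.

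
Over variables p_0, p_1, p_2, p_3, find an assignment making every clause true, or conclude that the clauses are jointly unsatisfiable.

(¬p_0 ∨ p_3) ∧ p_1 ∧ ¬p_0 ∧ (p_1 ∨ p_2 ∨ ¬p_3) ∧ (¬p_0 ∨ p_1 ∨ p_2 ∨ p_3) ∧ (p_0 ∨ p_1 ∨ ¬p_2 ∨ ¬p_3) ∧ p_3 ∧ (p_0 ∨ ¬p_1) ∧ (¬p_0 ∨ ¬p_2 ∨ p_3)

Case p_0 = True:
  Clause (¬p_0) is falsified — contradiction.
Case p_0 = False:
  (p_1) forces p_1 = True.
  Clause (p_0 ∨ ¬p_1) is falsified — contradiction.
Both cases fail, so the formula is unsatisfiable.

Unsatisfiable — no assignment works.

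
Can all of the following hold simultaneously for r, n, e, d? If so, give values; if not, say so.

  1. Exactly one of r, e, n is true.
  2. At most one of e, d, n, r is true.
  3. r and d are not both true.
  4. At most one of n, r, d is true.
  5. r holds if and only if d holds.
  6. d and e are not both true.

r: False, n: True, e: False, d: False

  (1) {r, e, n}: 1 true — exactly one ✓
  (2) {e, d, n, r}: 1 true — at most one ✓
  (3) r=F, d=F — not both ✓
  (4) {n, r, d}: 1 true — at most one ✓
  (5) r=F, d=F — same ✓
  (6) d=F, e=F — not both ✓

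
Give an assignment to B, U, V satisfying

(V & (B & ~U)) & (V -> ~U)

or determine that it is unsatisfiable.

B = True; U = False; V = True

  V & (B & ~U) = True
    B & ~U = True
      ~U = True
  V -> ~U = True
    ~U = True
Both conjuncts True, so the formula holds.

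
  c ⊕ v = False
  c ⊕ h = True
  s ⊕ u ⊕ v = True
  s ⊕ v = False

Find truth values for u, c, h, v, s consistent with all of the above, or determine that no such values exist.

u = True; c = True; h = False; v = True; s = True

c ⊕ v = T ⊕ T = False ✓
c ⊕ h = T ⊕ F = True ✓
s ⊕ u ⊕ v = T ⊕ T ⊕ T = True ✓
s ⊕ v = T ⊕ T = False ✓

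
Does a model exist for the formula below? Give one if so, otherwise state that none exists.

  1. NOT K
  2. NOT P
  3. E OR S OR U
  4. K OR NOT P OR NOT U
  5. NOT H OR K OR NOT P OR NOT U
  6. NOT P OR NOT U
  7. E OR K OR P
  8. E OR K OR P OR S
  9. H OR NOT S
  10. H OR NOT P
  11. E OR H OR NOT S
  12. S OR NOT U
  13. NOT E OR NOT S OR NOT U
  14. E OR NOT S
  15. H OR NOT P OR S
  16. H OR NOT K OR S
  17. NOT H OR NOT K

E = True, S = False, H = True, U = False, K = False, P = False

Unit clause (NOT K) forces K = False.
Unit clause (NOT P) forces P = False.
In (E OR K OR P) only E is left, so E = True.
Set S = False.
  then (S OR NOT U) forces U = False.
Set H = True.
All clauses satisfied.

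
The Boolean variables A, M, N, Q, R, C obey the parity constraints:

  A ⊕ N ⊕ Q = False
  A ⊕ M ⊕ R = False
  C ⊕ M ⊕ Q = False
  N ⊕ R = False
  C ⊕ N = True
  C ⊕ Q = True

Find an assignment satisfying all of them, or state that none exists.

A=F, M=T, N=T, Q=T, R=T, C=F

A ⊕ N ⊕ Q = F ⊕ T ⊕ T = False ✓
A ⊕ M ⊕ R = F ⊕ T ⊕ T = False ✓
C ⊕ M ⊕ Q = F ⊕ T ⊕ T = False ✓
N ⊕ R = T ⊕ T = False ✓
C ⊕ N = F ⊕ T = True ✓
C ⊕ Q = F ⊕ T = True ✓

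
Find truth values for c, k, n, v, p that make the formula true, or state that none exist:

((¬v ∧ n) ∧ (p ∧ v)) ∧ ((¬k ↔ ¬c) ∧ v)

The formula is unsatisfiable.

Case v = True: the conjunct ¬v is False.
Case v = False: the conjunct v is False.
Both cases fail — unsatisfiable.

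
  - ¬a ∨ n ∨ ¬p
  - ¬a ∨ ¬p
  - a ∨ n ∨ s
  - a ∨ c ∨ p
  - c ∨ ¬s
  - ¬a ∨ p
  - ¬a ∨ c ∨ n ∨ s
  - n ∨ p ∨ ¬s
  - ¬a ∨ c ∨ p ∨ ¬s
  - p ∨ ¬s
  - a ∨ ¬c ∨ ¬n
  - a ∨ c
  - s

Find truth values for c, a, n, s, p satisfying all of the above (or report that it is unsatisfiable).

Unit clause (s) forces s = True.
In (c ∨ ¬s) only c is left, so c = True.
In (p ∨ ¬s) only p is left, so p = True.
In (¬a ∨ ¬p) only ¬a is left, so a = False.
In (a ∨ ¬c ∨ ¬n) only ¬n is left, so n = False.
All clauses satisfied.

c = True; a = False; n = False; s = True; p = True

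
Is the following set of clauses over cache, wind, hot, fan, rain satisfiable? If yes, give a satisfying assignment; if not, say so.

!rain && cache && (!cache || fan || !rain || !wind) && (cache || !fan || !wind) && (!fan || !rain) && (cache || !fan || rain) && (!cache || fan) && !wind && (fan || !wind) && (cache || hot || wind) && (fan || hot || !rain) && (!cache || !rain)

Unit clause (!rain) forces rain = False.
Unit clause (cache) forces cache = True.
In (!cache || fan) only fan is left, so fan = True.
Unit clause (!wind) forces wind = False.
Set hot = False.
All clauses satisfied.

cache=T, wind=F, hot=F, fan=T, rain=F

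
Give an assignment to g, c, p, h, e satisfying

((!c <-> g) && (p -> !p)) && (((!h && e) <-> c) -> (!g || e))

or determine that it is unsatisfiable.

g = False, c = True, p = False, h = True, e = True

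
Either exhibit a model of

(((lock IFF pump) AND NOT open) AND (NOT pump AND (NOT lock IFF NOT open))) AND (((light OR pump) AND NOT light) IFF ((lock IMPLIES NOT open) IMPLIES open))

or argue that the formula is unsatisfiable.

pump: False, open: False, lock: False, light: False

  ((lock IFF pump) AND NOT open) AND (NOT pump AND (NOT lock IFF NOT open)) = True
    (lock IFF pump) AND NOT open = True
      lock IFF pump = True
      NOT open = True
    NOT pump AND (NOT lock IFF NOT open) = True
      NOT pump = True
      NOT lock IFF NOT open = True
        NOT lock = True
        NOT open = True
  ((light OR pump) AND NOT light) IFF ((lock IMPLIES NOT open) IMPLIES open) = True
    (light OR pump) AND NOT light = False
      light OR pump = False
      NOT light = True
    (lock IMPLIES NOT open) IMPLIES open = False
      lock IMPLIES NOT open = True
        NOT open = True
Both conjuncts True, so the formula holds.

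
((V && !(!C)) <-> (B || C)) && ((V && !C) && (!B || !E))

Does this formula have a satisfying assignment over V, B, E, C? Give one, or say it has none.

V = True, B = False, E = True, C = False

  (V && !(!C)) <-> (B || C) = True
    V && !(!C) = False
      !(!C) = False
        !C = True
    B || C = False
  (V && !C) && (!B || !E) = True
    V && !C = True
      !C = True
    !B || !E = True
      !B = True
      !E = False
Both conjuncts True, so the formula holds.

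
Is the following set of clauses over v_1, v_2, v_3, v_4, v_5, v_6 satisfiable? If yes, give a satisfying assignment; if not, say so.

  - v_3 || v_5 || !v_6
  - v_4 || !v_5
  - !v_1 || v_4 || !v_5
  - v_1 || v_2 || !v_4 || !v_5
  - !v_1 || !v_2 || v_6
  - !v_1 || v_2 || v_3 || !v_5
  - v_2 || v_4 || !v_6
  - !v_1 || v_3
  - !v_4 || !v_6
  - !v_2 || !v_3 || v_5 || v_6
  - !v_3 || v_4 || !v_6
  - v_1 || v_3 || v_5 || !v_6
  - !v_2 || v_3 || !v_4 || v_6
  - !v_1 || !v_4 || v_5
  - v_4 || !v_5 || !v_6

Set v_1 = False.
Set v_2 = False.
Set v_3 = True.
Set v_4 = True.
  then (v_1 || v_2 || !v_4 || !v_5) forces v_5 = False.
  then (!v_4 || !v_6) forces v_6 = False.
All clauses satisfied.

v_1 = False, v_2 = False, v_3 = True, v_4 = True, v_5 = False, v_6 = False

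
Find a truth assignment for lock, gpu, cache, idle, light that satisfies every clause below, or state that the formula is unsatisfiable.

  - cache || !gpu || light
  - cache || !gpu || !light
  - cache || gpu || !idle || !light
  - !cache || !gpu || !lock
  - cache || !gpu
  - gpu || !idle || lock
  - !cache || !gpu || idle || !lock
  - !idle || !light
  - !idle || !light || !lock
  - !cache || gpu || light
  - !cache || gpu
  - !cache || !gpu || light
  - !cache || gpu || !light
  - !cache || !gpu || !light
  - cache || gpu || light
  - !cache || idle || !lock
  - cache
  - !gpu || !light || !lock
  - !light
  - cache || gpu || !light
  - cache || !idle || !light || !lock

No satisfying assignment exists.

Case light = True:
  Clause (!light) is falsified — contradiction.
Case light = False:
  (cache) forces cache = True.
  (!cache || gpu || light) forces gpu = True.
  Clause (!cache || !gpu || light) is falsified — contradiction.
Both cases fail, so the formula is unsatisfiable.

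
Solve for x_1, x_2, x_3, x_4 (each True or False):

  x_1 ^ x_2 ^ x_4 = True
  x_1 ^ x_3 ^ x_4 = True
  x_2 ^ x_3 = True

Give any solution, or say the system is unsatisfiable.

Unsatisfiable

Adding constraints 1, 2, 3 mod 2: every variable appears an even number of times on the left, so the left side is 0.
But the right sides sum to 1 (mod 2). 0 ≠ 1 — the system is inconsistent.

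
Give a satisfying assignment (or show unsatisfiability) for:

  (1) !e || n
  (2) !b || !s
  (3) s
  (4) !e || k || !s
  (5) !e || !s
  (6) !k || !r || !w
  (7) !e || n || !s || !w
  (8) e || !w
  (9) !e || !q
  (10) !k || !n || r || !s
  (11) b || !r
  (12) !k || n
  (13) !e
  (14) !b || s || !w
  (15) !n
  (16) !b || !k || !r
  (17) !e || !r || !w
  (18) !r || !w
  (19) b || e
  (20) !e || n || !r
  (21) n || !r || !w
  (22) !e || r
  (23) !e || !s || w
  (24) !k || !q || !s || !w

Case s = True:
  (!b || !s) forces b = False.
  (!e || !s) forces e = False.
  Clause (b || e) is falsified — contradiction.
Case s = False:
  Clause (s) is falsified — contradiction.
Both cases fail, so the formula is unsatisfiable.

UNSATISFIABLE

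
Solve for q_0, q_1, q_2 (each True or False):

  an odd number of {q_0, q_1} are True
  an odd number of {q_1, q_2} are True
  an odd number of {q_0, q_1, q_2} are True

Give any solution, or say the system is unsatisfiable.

q_0 = False; q_1 = True; q_2 = False

{q_0, q_1}: 1 true → odd ✓
{q_1, q_2}: 1 true → odd ✓
{q_0, q_1, q_2}: 1 true → odd ✓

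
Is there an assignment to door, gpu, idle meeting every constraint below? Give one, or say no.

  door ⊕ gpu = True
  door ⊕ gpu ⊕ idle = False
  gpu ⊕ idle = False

door: False; gpu: True; idle: True

door ⊕ gpu = F ⊕ T = True ✓
door ⊕ gpu ⊕ idle = F ⊕ T ⊕ T = False ✓
gpu ⊕ idle = T ⊕ T = False ✓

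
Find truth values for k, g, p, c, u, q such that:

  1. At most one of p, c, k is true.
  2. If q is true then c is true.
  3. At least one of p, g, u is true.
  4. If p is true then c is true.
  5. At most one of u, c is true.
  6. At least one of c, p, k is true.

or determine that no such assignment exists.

k=T, g=T, p=F, c=F, u=F, q=F

  (1) {p, c, k}: 1 true — at most one ✓
  (2) q=F ⇒ c: vacuous ✓
  (3) {p, g, u}: 1 true — at least one ✓
  (4) p=F ⇒ c: vacuous ✓
  (5) {u, c}: 0 true — at most one ✓
  (6) {c, p, k}: 1 true — at least one ✓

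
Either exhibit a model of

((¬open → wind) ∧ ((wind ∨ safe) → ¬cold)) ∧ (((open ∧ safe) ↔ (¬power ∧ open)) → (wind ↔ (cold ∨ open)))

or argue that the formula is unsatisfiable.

open = True; cold = False; wind = False; safe = False; power = False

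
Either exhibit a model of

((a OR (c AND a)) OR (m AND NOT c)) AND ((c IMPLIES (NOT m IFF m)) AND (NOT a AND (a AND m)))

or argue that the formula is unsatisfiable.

UNSATISFIABLE

Case a = True: the conjunct NOT a is False.
Case a = False: the conjunct a is False.
Both cases fail — unsatisfiable.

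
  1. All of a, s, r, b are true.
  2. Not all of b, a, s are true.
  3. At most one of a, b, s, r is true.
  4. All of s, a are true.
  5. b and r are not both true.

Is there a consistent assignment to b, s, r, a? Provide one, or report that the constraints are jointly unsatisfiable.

Case b = True:
  (1) forces a = True.
  Constraint (3) is violated (a=T, b=T) — contradiction.
Case b = False:
  Constraint (1) is violated (b=F) — contradiction.
Both cases fail — unsatisfiable.

Unsatisfiable — no assignment works.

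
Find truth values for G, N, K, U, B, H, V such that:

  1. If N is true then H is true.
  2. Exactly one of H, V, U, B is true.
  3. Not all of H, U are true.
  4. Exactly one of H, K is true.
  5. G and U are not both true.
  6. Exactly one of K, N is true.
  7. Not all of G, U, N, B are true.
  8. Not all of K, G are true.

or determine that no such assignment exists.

G=F; N=F; K=T; U=F; B=F; H=F; V=T

  (1) N=F ⇒ H: vacuous ✓
  (2) {H, V, U, B}: 1 true — exactly one ✓
  (3) {H, U}: 0/2 true — not all ✓
  (4) {H, K}: 1 true — exactly one ✓
  (5) G=F, U=F — not both ✓
  (6) {K, N}: 1 true — exactly one ✓
  (7) {G, U, N, B}: 0/4 true — not all ✓
  (8) {K, G}: 1/2 true — not all ✓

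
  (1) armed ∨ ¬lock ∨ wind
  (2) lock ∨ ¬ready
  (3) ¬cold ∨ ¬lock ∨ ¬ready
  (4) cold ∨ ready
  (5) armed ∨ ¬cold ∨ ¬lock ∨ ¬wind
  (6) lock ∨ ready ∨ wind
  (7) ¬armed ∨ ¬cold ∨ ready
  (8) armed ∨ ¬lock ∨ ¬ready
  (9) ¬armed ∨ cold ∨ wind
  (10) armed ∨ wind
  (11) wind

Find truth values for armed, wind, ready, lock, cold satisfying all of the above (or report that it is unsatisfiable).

armed=F; wind=T; ready=F; lock=F; cold=T

Unit clause (wind) forces wind = True.
Set armed = False.
Try ready = True:
  (lock ∨ ¬ready) forces lock = True.
  clause (armed ∨ ¬lock ∨ ¬ready) is falsified — backtrack.
So ready = False.
  then (cold ∨ ready) forces cold = True.
  then (armed ∨ ¬cold ∨ ¬lock ∨ ¬wind) forces lock = False.
All clauses satisfied.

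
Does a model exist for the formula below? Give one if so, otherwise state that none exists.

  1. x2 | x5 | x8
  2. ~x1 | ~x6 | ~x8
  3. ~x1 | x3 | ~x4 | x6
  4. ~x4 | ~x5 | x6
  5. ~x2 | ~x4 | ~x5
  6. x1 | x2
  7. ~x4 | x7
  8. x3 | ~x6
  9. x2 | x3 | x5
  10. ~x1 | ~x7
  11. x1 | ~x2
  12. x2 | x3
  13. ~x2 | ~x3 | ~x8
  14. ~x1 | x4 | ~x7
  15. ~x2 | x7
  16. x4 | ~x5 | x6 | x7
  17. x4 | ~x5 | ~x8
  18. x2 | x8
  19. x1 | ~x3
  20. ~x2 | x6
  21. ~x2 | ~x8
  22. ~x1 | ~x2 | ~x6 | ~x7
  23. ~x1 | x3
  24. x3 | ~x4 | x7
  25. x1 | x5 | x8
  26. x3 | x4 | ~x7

x1: True, x2: False, x3: True, x4: False, x5: False, x6: False, x7: False, x8: True

Try x1 = False:
  (x1 | x2) forces x2 = True.
  clause (x1 | ~x2) is falsified — backtrack.
So x1 = True.
  then (~x1 | ~x7) forces x7 = False.
  then (~x2 | x7) forces x2 = False.
  then (x2 | x8) forces x8 = True.
  then (~x1 | x3) forces x3 = True.
  then (~x1 | ~x6 | ~x8) forces x6 = False.
  then (~x4 | x7) forces x4 = False.
  then (x4 | ~x5 | x6 | x7) forces x5 = False.
All clauses satisfied.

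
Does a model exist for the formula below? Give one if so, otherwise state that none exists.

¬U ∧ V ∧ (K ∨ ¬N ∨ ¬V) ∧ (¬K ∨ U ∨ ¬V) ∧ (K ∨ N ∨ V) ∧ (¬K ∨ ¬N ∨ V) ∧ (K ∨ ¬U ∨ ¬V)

Unit clause (¬U) forces U = False.
Unit clause (V) forces V = True.
In (¬K ∨ U ∨ ¬V) only ¬K is left, so K = False.
In (K ∨ ¬N ∨ ¬V) only ¬N is left, so N = False.
Check each clause:
  (¬U): ¬U holds.
  (V): V holds.
  (K ∨ ¬N ∨ ¬V): ¬N holds.
  (¬K ∨ U ∨ ¬V): ¬K holds.
  (K ∨ N ∨ V): V holds.
  (¬K ∨ ¬N ∨ V): ¬K holds.
  (K ∨ ¬U ∨ ¬V): ¬U holds.
All clauses satisfied.

U = False, K = False, N = False, V = True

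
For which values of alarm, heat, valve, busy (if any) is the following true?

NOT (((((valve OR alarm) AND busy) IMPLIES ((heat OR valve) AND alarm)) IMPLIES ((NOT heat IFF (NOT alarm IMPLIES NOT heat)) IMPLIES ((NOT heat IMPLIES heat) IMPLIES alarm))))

alarm = False, heat = True, valve = True, busy = False

  NOT (((((valve OR alarm) AND busy) IMPLIES ((heat OR valve) AND alarm)) IMPLIES ((NOT heat IFF (NOT alarm IMPLIES NOT heat)) IMPLIES ((NOT heat IMPLIES heat) IMPLIES alarm)))) = True
    (((valve OR alarm) AND busy) IMPLIES ((heat OR valve) AND alarm)) IMPLIES ((NOT heat IFF (NOT alarm IMPLIES NOT heat)) IMPLIES ((NOT heat IMPLIES heat) IMPLIES alarm)) = False
      ((valve OR alarm) AND busy) IMPLIES ((heat OR valve) AND alarm) = True
        (valve OR alarm) AND busy = False
          valve OR alarm = True
        (heat OR valve) AND alarm = False
          heat OR valve = True
      (NOT heat IFF (NOT alarm IMPLIES NOT heat)) IMPLIES ((NOT heat IMPLIES heat) IMPLIES alarm) = False
        NOT heat IFF (NOT alarm IMPLIES NOT heat) = True
          NOT heat = False
          NOT alarm IMPLIES NOT heat = False
            NOT alarm = True
            NOT heat = False
        (NOT heat IMPLIES heat) IMPLIES alarm = False
          NOT heat IMPLIES heat = True
            NOT heat = False
The formula evaluates to True.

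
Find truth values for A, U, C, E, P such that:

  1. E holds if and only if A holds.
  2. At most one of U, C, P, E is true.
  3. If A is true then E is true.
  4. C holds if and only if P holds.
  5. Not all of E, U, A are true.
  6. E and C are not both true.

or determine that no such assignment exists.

A=T, U=F, C=F, E=T, P=F

  (1) E=T, A=T — same ✓
  (2) {U, C, P, E}: 1 true — at most one ✓
  (3) A=T ⇒ E: T ✓
  (4) C=F, P=F — same ✓
  (5) {E, U, A}: 2/3 true — not all ✓
  (6) E=T, C=F — not both ✓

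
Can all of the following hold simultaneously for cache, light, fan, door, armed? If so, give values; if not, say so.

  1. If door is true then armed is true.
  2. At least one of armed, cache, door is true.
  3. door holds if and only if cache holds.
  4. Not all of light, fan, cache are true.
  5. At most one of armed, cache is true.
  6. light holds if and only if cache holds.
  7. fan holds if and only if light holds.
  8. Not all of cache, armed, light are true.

cache=F, light=F, fan=F, door=F, armed=T

  (1) door=F ⇒ armed: vacuous ✓
  (2) {armed, cache, door}: 1 true — at least one ✓
  (3) door=F, cache=F — same ✓
  (4) {light, fan, cache}: 0/3 true — not all ✓
  (5) {armed, cache}: 1 true — at most one ✓
  (6) light=F, cache=F — same ✓
  (7) fan=F, light=F — same ✓
  (8) {cache, armed, light}: 1/3 true — not all ✓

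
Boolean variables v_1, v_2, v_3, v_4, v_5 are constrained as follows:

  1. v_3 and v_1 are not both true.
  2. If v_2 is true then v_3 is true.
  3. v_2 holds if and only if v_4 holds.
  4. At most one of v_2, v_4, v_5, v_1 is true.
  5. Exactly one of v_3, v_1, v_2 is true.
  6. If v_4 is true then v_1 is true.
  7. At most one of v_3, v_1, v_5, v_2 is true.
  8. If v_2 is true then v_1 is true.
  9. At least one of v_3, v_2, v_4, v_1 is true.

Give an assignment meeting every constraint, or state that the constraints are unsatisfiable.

v_1 = False, v_2 = False, v_3 = True, v_4 = False, v_5 = False

  (1) v_3=T, v_1=F — not both ✓
  (2) v_2=F ⇒ v_3: vacuous ✓
  (3) v_2=F, v_4=F — same ✓
  (4) {v_2, v_4, v_5, v_1}: 0 true — at most one ✓
  (5) {v_3, v_1, v_2}: 1 true — exactly one ✓
  (6) v_4=F ⇒ v_1: vacuous ✓
  (7) {v_3, v_1, v_5, v_2}: 1 true — at most one ✓
  (8) v_2=F ⇒ v_1: vacuous ✓
  (9) {v_3, v_2, v_4, v_1}: 1 true — at least one ✓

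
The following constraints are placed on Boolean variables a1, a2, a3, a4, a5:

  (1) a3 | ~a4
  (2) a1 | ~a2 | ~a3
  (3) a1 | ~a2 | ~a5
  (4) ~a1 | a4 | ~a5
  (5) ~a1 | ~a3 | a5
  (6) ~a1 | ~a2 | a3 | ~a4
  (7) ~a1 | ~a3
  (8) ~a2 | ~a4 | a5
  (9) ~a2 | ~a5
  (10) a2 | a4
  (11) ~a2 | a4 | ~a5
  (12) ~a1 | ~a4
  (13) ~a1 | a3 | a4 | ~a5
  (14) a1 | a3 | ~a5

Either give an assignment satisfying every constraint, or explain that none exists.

Set a1 = False.
Set a2 = True.
  then (a1 | ~a2 | ~a3) forces a3 = False.
  then (a1 | ~a2 | ~a5) forces a5 = False.
  then (~a2 | ~a4 | a5) forces a4 = False.
All clauses satisfied.

a1 = False; a2 = True; a3 = False; a4 = False; a5 = False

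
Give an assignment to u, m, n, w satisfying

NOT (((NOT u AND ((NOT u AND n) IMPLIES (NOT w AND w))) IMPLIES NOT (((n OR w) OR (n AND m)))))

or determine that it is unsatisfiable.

u = False, m = False, n = False, w = True

  NOT (((NOT u AND ((NOT u AND n) IMPLIES (NOT w AND w))) IMPLIES NOT (((n OR w) OR (n AND m))))) = True
    (NOT u AND ((NOT u AND n) IMPLIES (NOT w AND w))) IMPLIES NOT (((n OR w) OR (n AND m))) = False
      NOT u AND ((NOT u AND n) IMPLIES (NOT w AND w)) = True
        NOT u = True
        (NOT u AND n) IMPLIES (NOT w AND w) = True
          NOT u AND n = False
            NOT u = True
          NOT w AND w = False
            NOT w = False
      NOT (((n OR w) OR (n AND m))) = False
        (n OR w) OR (n AND m) = True
          n OR w = True
          n AND m = False
The formula evaluates to True.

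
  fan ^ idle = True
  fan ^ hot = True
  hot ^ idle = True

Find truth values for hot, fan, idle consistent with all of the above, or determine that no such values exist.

Adding constraints 1, 2, 3 mod 2: every variable appears an even number of times on the left, so the left side is 0.
But the right sides sum to 1 (mod 2). 0 ≠ 1 — the system is inconsistent.

Unsatisfiable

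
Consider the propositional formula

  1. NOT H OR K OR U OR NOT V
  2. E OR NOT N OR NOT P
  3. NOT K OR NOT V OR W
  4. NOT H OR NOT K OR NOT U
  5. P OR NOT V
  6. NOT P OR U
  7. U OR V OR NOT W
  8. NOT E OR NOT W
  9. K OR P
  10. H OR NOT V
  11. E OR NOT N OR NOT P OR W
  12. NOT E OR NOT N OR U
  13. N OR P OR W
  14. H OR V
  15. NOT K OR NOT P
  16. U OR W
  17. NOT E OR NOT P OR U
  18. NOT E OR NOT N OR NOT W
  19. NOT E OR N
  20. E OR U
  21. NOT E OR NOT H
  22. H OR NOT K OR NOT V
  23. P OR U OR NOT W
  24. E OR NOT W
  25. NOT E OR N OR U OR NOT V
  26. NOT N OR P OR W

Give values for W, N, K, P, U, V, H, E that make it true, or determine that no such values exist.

W = False, N = False, K = False, P = True, U = True, V = False, H = True, E = False

Try W = True:
  (NOT E OR NOT W) forces E = False.
  clause (E OR NOT W) is falsified — backtrack.
So W = False.
  then (U OR W) forces U = True.
Set N = False.
  then (N OR P OR W) forces P = True.
  then (NOT K OR NOT P) forces K = False.
  then (NOT E OR N) forces E = False.
Set V = False.
  then (H OR V) forces H = True.
All clauses satisfied.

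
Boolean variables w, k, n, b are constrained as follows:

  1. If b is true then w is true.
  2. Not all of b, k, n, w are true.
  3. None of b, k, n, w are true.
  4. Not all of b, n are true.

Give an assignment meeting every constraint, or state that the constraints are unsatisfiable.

w: False; k: False; n: False; b: False

  (1) b=F ⇒ w: vacuous ✓
  (2) {b, k, n, w}: 0/4 true — not all ✓
  (3) {b, k, n, w}: 0 true — none ✓
  (4) {b, n}: 0/2 true — not all ✓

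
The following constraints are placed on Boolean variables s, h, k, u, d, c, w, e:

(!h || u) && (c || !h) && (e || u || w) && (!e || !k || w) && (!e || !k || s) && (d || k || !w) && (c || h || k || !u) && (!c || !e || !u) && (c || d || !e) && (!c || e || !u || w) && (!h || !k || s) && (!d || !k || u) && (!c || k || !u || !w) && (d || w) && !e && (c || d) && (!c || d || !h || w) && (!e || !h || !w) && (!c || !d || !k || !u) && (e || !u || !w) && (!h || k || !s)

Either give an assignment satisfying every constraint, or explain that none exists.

Unit clause (!e) forces e = False.
Set s = False.
Try h = True:
  (!h || u) forces u = True.
  (c || !h) forces c = True.
  (!c || e || !u || w) forces w = True.
  clause (e || !u || !w) is falsified — backtrack.
So h = False.
Set k = True.
Set u = True.
  then (e || !u || !w) forces w = False.
  then (!c || e || !u || w) forces c = False.
  then (d || w) forces d = True.
All clauses satisfied.

s = False; h = False; k = True; u = True; d = True; c = False; w = False; e = False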